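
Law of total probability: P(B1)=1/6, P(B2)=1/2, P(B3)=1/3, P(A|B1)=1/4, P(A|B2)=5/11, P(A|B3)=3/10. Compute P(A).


P(A) = P(A|B1)P(B1) + P(A|B2)P(B2) + P(A|B3)P(B3)
= 1/4*1/6 + 5/11*1/2 + 3/10*1/3
= 1/24 + 5/22 + 1/10 = 487/1320

487/1320


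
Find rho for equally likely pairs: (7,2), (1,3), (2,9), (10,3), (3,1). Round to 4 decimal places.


Cov(X,Y) = -2.9600, Var(X) = 11.4400, Var(Y) = 7.8400
rho = Cov/(sqrt(VarX)*sqrt(VarY)) = -0.3126

-0.3126


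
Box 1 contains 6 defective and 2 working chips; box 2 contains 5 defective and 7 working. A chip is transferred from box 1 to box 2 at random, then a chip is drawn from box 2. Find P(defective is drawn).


P(transfer defective) = 6/8 = 3/4; P(transfer working) = 1/4
If defective transferred: Urn II has 6 defective of 13, so P(defective|defective moved) = 6/13
If working transferred: Urn II has 5 defective of 13, so P(defective|working moved) = 5/13
By total probability: P(defective) = 3/4*6/13 + 1/4*5/13 = 23/52

23/52


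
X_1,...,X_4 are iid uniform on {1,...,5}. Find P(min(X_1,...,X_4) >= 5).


P(min >= 5) = P(all X_i >= 5) = (P(X_1 >= 5))^4
= (1/5)^4 = 1/625

1/625


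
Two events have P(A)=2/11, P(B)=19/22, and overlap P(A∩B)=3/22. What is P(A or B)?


P(A∪B) = P(A) + P(B) - P(A∩B)
= 2/11 + 19/22 - 3/22 = 10/11

10/11


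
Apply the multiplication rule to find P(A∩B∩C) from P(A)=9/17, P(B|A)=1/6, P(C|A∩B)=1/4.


P(A∩B∩C) = P(A) * P(B|A) * P(C|A∩B)
= 9/17 * 1/6 * 1/4
= 3/34 * 1/4 = 3/136

3/136


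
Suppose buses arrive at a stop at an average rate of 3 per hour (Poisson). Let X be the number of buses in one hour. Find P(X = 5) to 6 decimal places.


P(X=5) = e^(-3) * 3^5 / 5!
≈ 0.04978706837 * 243 / 120
≈ 0.100819

0.100819


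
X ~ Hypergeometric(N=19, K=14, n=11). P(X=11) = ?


P(X=11) = C(14,11)*C(5,0) / C(19,11)
= 364*1 / 75582
= 364/75582 = 14/2907

14/2907


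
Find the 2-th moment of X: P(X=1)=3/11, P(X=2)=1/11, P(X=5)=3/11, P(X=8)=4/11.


E[X^2] = sum(x^2 * P(x))
= 1*3/11 + 4*1/11 + 25*3/11 + 64*4/11
= 338/11

338/11


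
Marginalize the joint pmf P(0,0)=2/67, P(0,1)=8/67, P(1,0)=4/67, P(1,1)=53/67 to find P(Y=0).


P(Y=0) = P(0,0)+P(1,0) = 2/67 + 4/67 = 6/67

6/67


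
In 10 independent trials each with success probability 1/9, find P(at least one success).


P(at least one) = 1 - P(none)
P(none) = (1 - 1/9)^10 = (8/9)^10 = 1073741824/3486784401
P(at least one) = 1 - 1073741824/3486784401 = 2413042577/3486784401

2413042577/3486784401


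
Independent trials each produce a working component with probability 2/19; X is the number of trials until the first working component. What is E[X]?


For geometric (trials until first success), E[X] = 1/p = 1/(2/19) = 19/2

19/2


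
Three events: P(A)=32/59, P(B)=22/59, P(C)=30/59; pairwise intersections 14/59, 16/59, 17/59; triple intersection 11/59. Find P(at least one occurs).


P(A∪B∪C) = P(A)+P(B)+P(C) - P(AB)-P(AC)-P(BC) + P(ABC)
= 32/59+22/59+30/59 - 14/59-16/59-17/59 + 11/59
= 48/59

48/59


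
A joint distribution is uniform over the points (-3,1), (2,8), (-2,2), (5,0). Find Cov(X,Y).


E[X]=1/2, E[Y]=11/4, E[XY]=9/4
Cov(X,Y) = E[XY] - E[X]E[Y] = 9/4 - 1/2*11/4 = 7/8

7/8


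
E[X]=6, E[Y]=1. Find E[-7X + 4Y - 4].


E[-7X + 4Y - 4] = -7*E[X] + 4*E[Y] - 4
= (-7)*(6) + (4)*(1) + (-4)
= -42 + 4 - 4 = -42

-42


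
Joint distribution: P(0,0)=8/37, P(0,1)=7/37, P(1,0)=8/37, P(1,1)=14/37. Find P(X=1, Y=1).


Read from table: P(X=1, Y=1) = 14/37

14/37


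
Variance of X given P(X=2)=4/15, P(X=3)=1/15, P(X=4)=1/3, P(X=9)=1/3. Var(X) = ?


E[X] = 76/15, E[X^2] = 34
Var(X) = E[X^2] - (E[X])^2 = 34 - (76/15)^2 = 1874/225

1874/225


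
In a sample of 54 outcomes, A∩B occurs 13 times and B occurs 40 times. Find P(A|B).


P(A|B) = P(A∩B)/P(B) = (13/54)/(40/54) = 13/40

13/40


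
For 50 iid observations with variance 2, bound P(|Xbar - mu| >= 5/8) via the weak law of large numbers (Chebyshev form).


Var(Xbar) = Var(X)/n = 2/50
Chebyshev: P(|Xbar-mu| >= 5/8) <= Var(Xbar)/(5/8)^2 = (1/25)/(25/64) = 64/625

64/625


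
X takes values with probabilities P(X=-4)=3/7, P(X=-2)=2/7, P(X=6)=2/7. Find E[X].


E[X] = sum(x * P(x))
= -4*3/7 - 2*2/7 + 6*2/7
= -4/7

-4/7


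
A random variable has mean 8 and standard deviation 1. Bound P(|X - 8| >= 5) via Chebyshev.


k = 5/1 = 5
Chebyshev: P(|X-mu| >= k*sigma) <= 1/k^2 = 1/5^2 = 1/25

1/25


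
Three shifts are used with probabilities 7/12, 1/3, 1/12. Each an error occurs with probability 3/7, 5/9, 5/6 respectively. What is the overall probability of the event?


P(A) = P(A|B1)P(B1) + P(A|B2)P(B2) + P(A|B3)P(B3)
= 3/7*7/12 + 5/9*1/3 + 5/6*1/12
= 1/4 + 5/27 + 5/72 = 109/216

109/216


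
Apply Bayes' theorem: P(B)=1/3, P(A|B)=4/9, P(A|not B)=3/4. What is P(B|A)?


P(A) = P(A|B)P(B) + P(A|B')P(B') = 4/9*1/3 + 3/4*2/3 = 35/54
P(B|A) = P(A|B)P(B)/P(A) = (4/27)/(35/54) = 8/35

8/35


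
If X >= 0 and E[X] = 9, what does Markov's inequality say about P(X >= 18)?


Markov: P(X >= a) <= E[X]/a
P(X >= 18) <= 9/18 = 1/2

1/2


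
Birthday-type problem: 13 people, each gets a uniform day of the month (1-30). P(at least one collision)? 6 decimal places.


P(all different) = prod((30-i)/30 for i=0..12) = 0.046775
P(at least one match) = 1 - 0.046775 = 0.953225

0.953225


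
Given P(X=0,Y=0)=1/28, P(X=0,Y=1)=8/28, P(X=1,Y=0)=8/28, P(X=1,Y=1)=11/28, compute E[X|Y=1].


P(Y=1) = 19/28
E[X|Y=1] = (0*8 + 1*11)/19 = 11/19

11/19


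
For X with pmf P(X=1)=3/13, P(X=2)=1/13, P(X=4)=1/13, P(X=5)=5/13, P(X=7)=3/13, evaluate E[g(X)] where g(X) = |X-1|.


E[|X-1|] = sum(g(x)*P(x))
= 0*3/13 + 1*1/13 + 3*1/13 + 4*5/13 + 6*3/13
= 42/13

42/13


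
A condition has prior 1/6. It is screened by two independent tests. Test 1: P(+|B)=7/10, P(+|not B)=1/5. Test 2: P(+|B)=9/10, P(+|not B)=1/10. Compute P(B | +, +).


After test 1: P(+) = 7/10*1/6 + 1/5*5/6 = 17/60
P(B|+) = (7/60)/(17/60) = 7/17
After test 2 (use post1 as new prior): P(+) = 9/10*7/17 + 1/10*10/17 = 73/170
P(B|+,+) = (63/170)/(73/170) = 63/73

63/73


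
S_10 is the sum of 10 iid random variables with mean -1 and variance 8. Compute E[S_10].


E[S_n] = n*E[X_1] = 10*-1 = -10

-10


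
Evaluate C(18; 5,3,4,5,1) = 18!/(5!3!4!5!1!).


18! = 6402373705728000
Denominator: 5!=120 * 3!=6 * 4!=24 * 5!=120 * 1!=1
Coefficient = 6402373705728000 / 2073600 = 3087564480

3087564480


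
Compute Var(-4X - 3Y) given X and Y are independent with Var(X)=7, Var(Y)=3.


Independence => Cov(X,Y)=0
Var(-4X - 3Y) = (-4)^2*Var(X) + (-3)^2*Var(Y)
= 16*7 + 9*3 = 139

139


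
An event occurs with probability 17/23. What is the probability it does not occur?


P(A') = 1 - P(A) = 1 - 17/23 = 6/23

6/23


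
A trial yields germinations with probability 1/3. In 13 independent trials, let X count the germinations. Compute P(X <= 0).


P(X<=0) = P(X=0)
= 8192/1594323
= 8192/1594323

8192/1594323


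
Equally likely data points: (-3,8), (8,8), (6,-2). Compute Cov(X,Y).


E[X]=11/3, E[Y]=14/3, E[XY]=28/3
Cov(X,Y) = E[XY] - E[X]E[Y] = 28/3 - 11/3*14/3 = -70/9

-70/9


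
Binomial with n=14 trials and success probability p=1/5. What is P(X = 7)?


P(X=7) = C(14,7) * p^7 * (1-p)^7
= 3432 * 1/78125 * 16384/78125
= 56229888/6103515625

56229888/6103515625


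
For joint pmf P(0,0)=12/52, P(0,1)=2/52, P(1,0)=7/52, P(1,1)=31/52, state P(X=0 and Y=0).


Read from table: P(X=0, Y=0) = 12/52 = 3/13

3/13


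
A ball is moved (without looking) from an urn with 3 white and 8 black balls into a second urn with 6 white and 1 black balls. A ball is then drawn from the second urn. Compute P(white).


P(transfer white) = 3/11; P(transfer black) = 8/11
If white transferred: Urn II has 7 white of 8, so P(white|white moved) = 7/8
If black transferred: Urn II has 6 white of 8, so P(white|black moved) = 3/4
By total probability: P(white) = 3/11*7/8 + 8/11*3/4 = 69/88

69/88


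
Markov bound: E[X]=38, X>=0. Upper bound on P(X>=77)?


Markov: P(X >= a) <= E[X]/a
P(X >= 77) <= 38/77

38/77


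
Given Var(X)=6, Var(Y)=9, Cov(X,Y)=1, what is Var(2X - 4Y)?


Var(2X - 4Y) = 2^2*Var(X) + (-4)^2*Var(Y) + 2*2*(-4)*Cov(X,Y)
= 4*6 + 16*9 - 16*1
= 24 + 144 - 16 = 152

152


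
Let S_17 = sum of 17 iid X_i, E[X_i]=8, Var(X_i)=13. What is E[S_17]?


E[S_n] = n*E[X_1] = 17*8 = 136

136


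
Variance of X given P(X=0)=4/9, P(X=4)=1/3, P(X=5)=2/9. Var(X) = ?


E[X] = 22/9, E[X^2] = 98/9
Var(X) = E[X^2] - (E[X])^2 = 98/9 - (22/9)^2 = 398/81

398/81


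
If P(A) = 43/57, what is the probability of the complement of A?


P(A') = 1 - P(A) = 1 - 43/57 = 14/57

14/57


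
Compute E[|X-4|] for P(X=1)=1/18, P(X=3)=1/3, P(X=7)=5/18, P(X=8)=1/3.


E[|X-4|] = sum(g(x)*P(x))
= 3*1/18 + 1*1/3 + 3*5/18 + 4*1/3
= 8/3

8/3


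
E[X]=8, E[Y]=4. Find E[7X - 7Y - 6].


E[7X - 7Y - 6] = 7*E[X] - 7*E[Y] - 6
= (7)*(8) + (-7)*(4) + (-6)
= 56 - 28 - 6 = 22

22


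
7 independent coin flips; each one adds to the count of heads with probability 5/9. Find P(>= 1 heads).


P(at least one) = 1 - P(none)
P(none) = (1 - 5/9)^7 = (4/9)^7 = 16384/4782969
P(at least one) = 1 - 16384/4782969 = 4766585/4782969

4766585/4782969


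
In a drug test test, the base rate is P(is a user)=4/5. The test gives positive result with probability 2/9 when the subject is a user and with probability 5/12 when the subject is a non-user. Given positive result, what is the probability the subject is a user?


P(A) = P(A|B)P(B) + P(A|B')P(B') = 2/9*4/5 + 5/12*1/5 = 47/180
P(B|A) = P(A|B)P(B)/P(A) = (8/45)/(47/180) = 32/47

32/47


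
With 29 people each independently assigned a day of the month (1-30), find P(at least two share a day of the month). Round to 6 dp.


P(all different) = prod((30-i)/30 for i=0..28) = 0.000000
P(at least one match) = 1 - 0.000000 = 1.000000

1.000000


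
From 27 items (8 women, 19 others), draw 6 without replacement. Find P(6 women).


P(X=6) = C(8,6)*C(19,0) / C(27,6)
= 28*1 / 296010
= 28/296010 = 14/148005

14/148005


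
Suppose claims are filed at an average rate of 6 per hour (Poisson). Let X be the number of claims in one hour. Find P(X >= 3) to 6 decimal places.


P(X>=3) = 1 - P(X<=2) = 1 - (e^(-6)*6^0/0! + e^(-6)*6^1/1! + e^(-6)*6^2/2!)
≈ 1 - (0.0024787522 + 0.0148725131 + 0.0446175392)
= 1 - 0.0619688045 = 0.9380311955
≈ 0.938031

0.938031


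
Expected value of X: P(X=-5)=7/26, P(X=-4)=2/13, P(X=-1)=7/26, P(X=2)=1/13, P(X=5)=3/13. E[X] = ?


E[X] = sum(x * P(x))
= -5*7/26 - 4*2/13 - 1*7/26 + 2*1/13 + 5*3/13
= -12/13

-12/13


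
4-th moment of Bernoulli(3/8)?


For Bernoulli: X in {0,1}
E[X^4] = 0^4*(1-3/8) + 1^4*3/8 = 3/8

3/8


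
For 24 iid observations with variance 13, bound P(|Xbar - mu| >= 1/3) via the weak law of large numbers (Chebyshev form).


Var(Xbar) = Var(X)/n = 13/24
Chebyshev: P(|Xbar-mu| >= 1/3) <= Var(Xbar)/(1/3)^2 = (13/24)/(1/9) = 39/8
Bound exceeds 1, so trivial bound: 1

1


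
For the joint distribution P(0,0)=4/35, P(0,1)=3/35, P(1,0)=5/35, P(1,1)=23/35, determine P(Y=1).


P(Y=1) = P(0,1)+P(1,1) = 3/35 + 23/35 = 26/35

26/35


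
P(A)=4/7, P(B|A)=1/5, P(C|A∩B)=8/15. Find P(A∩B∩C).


P(A∩B∩C) = P(A) * P(B|A) * P(C|A∩B)
= 4/7 * 1/5 * 8/15
= 4/35 * 8/15 = 32/525

32/525


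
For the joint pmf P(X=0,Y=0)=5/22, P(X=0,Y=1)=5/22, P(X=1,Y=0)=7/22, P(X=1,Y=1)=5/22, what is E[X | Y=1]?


P(Y=1) = 10/22
E[X|Y=1] = (0*5 + 1*5)/10 = 5/10 = 1/2

1/2


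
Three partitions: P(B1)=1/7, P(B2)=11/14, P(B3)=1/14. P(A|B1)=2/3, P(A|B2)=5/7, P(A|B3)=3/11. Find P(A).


P(A) = P(A|B1)P(B1) + P(A|B2)P(B2) + P(A|B3)P(B3)
= 2/3*1/7 + 5/7*11/14 + 3/11*1/14
= 2/21 + 55/98 + 3/154 = 1093/1617

1093/1617


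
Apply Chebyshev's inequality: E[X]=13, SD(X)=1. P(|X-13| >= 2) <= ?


k = 2/1 = 2
Chebyshev: P(|X-mu| >= k*sigma) <= 1/k^2 = 1/2^2 = 1/4

1/4


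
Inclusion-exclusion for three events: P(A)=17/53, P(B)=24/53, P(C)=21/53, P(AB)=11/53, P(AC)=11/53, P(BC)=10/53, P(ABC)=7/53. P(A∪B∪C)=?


P(A∪B∪C) = P(A)+P(B)+P(C) - P(AB)-P(AC)-P(BC) + P(ABC)
= 17/53+24/53+21/53 - 11/53-11/53-10/53 + 7/53
= 37/53

37/53


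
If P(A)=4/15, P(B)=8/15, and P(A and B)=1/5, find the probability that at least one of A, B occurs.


P(A∪B) = P(A) + P(B) - P(A∩B)
= 4/15 + 8/15 - 1/5 = 3/5

3/5


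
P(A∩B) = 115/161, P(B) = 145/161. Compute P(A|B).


P(A|B) = P(A∩B)/P(B) = (115/161)/(145/161) = 115/145 = 23/29

23/29


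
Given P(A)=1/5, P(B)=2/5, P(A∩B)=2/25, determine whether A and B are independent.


P(A)*P(B) = 1/5*2/5 = 2/25
P(A∩B) = 2/25, which equals P(A)P(B), so independent

Yes, A and B are independent


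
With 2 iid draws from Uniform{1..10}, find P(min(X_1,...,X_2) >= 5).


P(min >= 5) = P(all X_i >= 5) = (P(X_1 >= 5))^2
= (6/10)^2 = (3/5)^2 = 9/25

9/25


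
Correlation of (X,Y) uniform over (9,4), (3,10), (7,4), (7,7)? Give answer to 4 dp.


Cov(X,Y) = -4.8750, Var(X) = 4.7500, Var(Y) = 6.1875
rho = Cov/(sqrt(VarX)*sqrt(VarY)) = -0.8992

-0.8992


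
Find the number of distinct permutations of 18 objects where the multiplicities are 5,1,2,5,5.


18! = 6402373705728000
Denominator: 5!=120 * 1!=1 * 2!=2 * 5!=120 * 5!=120
Coefficient = 6402373705728000 / 3456000 = 1852538688

1852538688


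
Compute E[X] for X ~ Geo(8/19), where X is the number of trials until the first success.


For geometric (trials until first success), E[X] = 1/p = 1/(8/19) = 19/8

19/8


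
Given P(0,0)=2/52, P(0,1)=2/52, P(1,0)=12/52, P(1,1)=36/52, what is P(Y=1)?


P(Y=1) = P(0,1)+P(1,1) = 2/52 + 36/52 = 38/52 = 19/26

19/26


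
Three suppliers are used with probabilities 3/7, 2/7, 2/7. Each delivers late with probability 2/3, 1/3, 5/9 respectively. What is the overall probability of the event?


P(A) = P(A|B1)P(B1) + P(A|B2)P(B2) + P(A|B3)P(B3)
= 2/3*3/7 + 1/3*2/7 + 5/9*2/7
= 2/7 + 2/21 + 10/63 = 34/63

34/63


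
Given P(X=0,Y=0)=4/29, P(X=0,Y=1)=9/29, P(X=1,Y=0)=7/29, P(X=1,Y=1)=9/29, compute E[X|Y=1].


P(Y=1) = 18/29
E[X|Y=1] = (0*9 + 1*9)/18 = 9/18 = 1/2

1/2


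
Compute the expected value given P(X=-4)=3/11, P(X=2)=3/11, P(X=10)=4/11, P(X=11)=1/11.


E[X] = sum(x * P(x))
= -4*3/11 + 2*3/11 + 10*4/11 + 11*1/11
= 45/11

45/11


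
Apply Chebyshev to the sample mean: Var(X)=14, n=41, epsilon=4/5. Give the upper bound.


Var(Xbar) = Var(X)/n = 14/41
Chebyshev: P(|Xbar-mu| >= 4/5) <= Var(Xbar)/(4/5)^2 = (14/41)/(16/25) = 175/328

175/328


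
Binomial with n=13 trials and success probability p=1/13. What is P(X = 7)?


P(X=7) = C(13,7) * p^7 * (1-p)^6
= 1716 * 1/62748517 * 2985984/4826809
= 394149888/23298085122481

394149888/23298085122481


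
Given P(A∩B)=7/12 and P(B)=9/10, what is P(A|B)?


P(A|B) = P(A∩B)/P(B) = (70/120)/(108/120) = 70/108 = 35/54

35/54


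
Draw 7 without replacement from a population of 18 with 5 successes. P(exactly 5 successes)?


P(X=5) = C(5,5)*C(13,2) / C(18,7)
= 1*78 / 31824
= 78/31824 = 1/408

1/408


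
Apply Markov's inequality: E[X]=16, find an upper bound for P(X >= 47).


Markov: P(X >= a) <= E[X]/a
P(X >= 47) <= 16/47

16/47


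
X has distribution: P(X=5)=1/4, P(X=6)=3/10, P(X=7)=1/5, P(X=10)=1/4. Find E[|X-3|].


E[|X-3|] = sum(g(x)*P(x))
= 2*1/4 + 3*3/10 + 4*1/5 + 7*1/4
= 79/20

79/20


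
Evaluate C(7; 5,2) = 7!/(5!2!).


7! = 5040
Denominator: 5!=120 * 2!=2
Coefficient = 5040 / 240 = 21

21


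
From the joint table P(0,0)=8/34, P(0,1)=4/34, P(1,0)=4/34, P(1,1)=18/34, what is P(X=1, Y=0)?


Read from table: P(X=1, Y=0) = 4/34 = 2/17

2/17


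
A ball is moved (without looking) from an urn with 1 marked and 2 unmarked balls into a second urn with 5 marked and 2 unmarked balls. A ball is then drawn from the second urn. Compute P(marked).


P(transfer marked) = 1/3; P(transfer unmarked) = 2/3
If marked transferred: Urn II has 6 marked of 8, so P(marked|marked moved) = 3/4
If unmarked transferred: Urn II has 5 marked of 8, so P(marked|unmarked moved) = 5/8
By total probability: P(marked) = 1/3*3/4 + 2/3*5/8 = 2/3

2/3


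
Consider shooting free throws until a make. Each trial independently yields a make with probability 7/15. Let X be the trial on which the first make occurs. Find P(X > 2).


P(X > 2) = P(first 2 trials all fail) = (1-p)^2 = (8/15)^2 = 64/225

64/225


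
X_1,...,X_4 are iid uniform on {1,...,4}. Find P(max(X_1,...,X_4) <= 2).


P(max <= 2) = P(all X_i <= 2) = (P(X_1 <= 2))^4
= (2/4)^4 = (1/2)^4 = 1/16

1/16


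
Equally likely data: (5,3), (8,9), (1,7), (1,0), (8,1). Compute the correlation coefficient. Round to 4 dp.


Cov(X,Y) = 2.0000, Var(X) = 9.8400, Var(Y) = 12.0000
rho = Cov/(sqrt(VarX)*sqrt(VarY)) = 0.1841

0.1841


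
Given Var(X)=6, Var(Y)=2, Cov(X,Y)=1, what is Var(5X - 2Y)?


Var(5X - 2Y) = 5^2*Var(X) + (-2)^2*Var(Y) + 2*5*(-2)*Cov(X,Y)
= 25*6 + 4*2 - 20*1
= 150 + 8 - 20 = 138

138


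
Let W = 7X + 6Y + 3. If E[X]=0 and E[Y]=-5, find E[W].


E[7X + 6Y + 3] = 7*E[X] + 6*E[Y] + 3
= (7)*(0) + (6)*(-5) + (3)
= 0 - 30 + 3 = -27

-27


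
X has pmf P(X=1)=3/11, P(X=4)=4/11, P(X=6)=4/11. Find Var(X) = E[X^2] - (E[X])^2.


E[X] = 43/11, E[X^2] = 211/11
Var(X) = E[X^2] - (E[X])^2 = 211/11 - (43/11)^2 = 472/121

472/121


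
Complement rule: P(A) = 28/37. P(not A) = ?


P(A') = 1 - P(A) = 1 - 28/37 = 9/37

9/37


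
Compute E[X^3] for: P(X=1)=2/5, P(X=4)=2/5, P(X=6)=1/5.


E[X^3] = sum(x^3 * P(x))
= 1*2/5 + 64*2/5 + 216*1/5
= 346/5

346/5


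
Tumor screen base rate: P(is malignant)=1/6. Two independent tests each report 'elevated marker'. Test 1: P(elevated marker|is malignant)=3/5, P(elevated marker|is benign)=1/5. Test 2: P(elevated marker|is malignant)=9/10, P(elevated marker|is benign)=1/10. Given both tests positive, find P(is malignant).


After test 1: P(+) = 3/5*1/6 + 1/5*5/6 = 4/15
P(B|+) = (1/10)/(4/15) = 3/8
After test 2 (use post1 as new prior): P(+) = 9/10*3/8 + 1/10*5/8 = 2/5
P(B|+,+) = (27/80)/(2/5) = 27/32

27/32


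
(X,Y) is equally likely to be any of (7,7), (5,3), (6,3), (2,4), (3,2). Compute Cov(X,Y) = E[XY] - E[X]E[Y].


E[X]=23/5, E[Y]=19/5, E[XY]=96/5
Cov(X,Y) = E[XY] - E[X]E[Y] = 96/5 - 23/5*19/5 = 43/25

43/25


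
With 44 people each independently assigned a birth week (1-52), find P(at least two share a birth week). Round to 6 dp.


P(all different) = prod((52-i)/52 for i=0..43) = 0.000000
P(at least one match) = 1 - 0.000000 = 1.000000

1.000000


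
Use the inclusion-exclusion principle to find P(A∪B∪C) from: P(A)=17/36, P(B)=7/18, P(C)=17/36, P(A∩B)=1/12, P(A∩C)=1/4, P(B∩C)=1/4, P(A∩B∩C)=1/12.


P(A∪B∪C) = P(A)+P(B)+P(C) - P(AB)-P(AC)-P(BC) + P(ABC)
= 17/36+7/18+17/36 - 1/12-1/4-1/4 + 1/12
= 5/6

5/6


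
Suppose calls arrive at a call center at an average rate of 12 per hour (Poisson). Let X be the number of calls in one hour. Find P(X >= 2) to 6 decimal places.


P(X>=2) = 1 - P(X<=1) = 1 - (e^(-12)*12^0/0! + e^(-12)*12^1/1!)
≈ 1 - (0.0000061442 + 0.0000737305)
= 1 - 0.0000798747 = 0.9999201253
≈ 0.999920

0.999920


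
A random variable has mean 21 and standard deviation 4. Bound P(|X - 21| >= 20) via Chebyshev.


k = 20/4 = 5
Chebyshev: P(|X-mu| >= k*sigma) <= 1/k^2 = 1/5^2 = 1/25

1/25


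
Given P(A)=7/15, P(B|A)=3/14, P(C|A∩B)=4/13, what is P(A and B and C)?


P(A∩B∩C) = P(A) * P(B|A) * P(C|A∩B)
= 7/15 * 3/14 * 4/13
= 1/10 * 4/13 = 2/65

2/65


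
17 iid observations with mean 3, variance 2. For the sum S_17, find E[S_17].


E[S_n] = n*E[X_1] = 17*3 = 51

51


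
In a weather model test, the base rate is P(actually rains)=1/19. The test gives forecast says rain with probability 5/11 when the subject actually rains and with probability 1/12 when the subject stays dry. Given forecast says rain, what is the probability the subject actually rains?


P(A) = P(A|B)P(B) + P(A|B')P(B') = 5/11*1/19 + 1/12*18/19 = 43/418
P(B|A) = P(A|B)P(B)/P(A) = (5/209)/(43/418) = 10/43

10/43


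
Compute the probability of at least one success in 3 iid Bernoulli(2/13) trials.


P(at least one) = 1 - P(none)
P(none) = (1 - 2/13)^3 = (11/13)^3 = 1331/2197
P(at least one) = 1 - 1331/2197 = 866/2197

866/2197


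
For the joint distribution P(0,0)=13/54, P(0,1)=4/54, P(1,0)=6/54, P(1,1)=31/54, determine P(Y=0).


P(Y=0) = P(0,0)+P(1,0) = 13/54 + 6/54 = 19/54

19/54


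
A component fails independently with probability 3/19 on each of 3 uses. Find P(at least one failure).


P(at least one) = 1 - P(none)
P(none) = (1 - 3/19)^3 = (16/19)^3 = 4096/6859
P(at least one) = 1 - 4096/6859 = 2763/6859

2763/6859


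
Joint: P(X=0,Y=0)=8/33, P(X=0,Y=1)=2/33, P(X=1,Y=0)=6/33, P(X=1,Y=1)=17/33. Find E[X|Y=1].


P(Y=1) = 19/33
E[X|Y=1] = (0*2 + 1*17)/19 = 17/19

17/19


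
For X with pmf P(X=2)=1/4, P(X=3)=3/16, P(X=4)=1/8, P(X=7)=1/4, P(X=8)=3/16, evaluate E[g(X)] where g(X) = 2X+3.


E[2X+3] = sum(g(x)*P(x))
= 7*1/4 + 9*3/16 + 11*1/8 + 17*1/4 + 19*3/16
= 101/8

101/8


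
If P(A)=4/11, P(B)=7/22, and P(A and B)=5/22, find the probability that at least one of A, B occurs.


P(A∪B) = P(A) + P(B) - P(A∩B)
= 4/11 + 7/22 - 5/22 = 5/11

5/11


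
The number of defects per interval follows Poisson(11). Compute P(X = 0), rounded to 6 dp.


P(X=0) = e^(-11) * 11^0 / 0!
≈ 0.00001670170079 * 1 / 1
≈ 0.000017

0.000017


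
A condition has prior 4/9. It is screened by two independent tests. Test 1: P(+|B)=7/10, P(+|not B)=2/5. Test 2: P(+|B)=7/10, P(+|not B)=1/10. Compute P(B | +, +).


After test 1: P(+) = 7/10*4/9 + 2/5*5/9 = 8/15
P(B|+) = (14/45)/(8/15) = 7/12
After test 2 (use post1 as new prior): P(+) = 7/10*7/12 + 1/10*5/12 = 9/20
P(B|+,+) = (49/120)/(9/20) = 49/54

49/54


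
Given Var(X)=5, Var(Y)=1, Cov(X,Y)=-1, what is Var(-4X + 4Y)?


Var(-4X + 4Y) = (-4)^2*Var(X) + 4^2*Var(Y) + 2*(-4)*4*Cov(X,Y)
= 16*5 + 16*1 - 32*(-1)
= 80 + 16 + 32 = 128

128


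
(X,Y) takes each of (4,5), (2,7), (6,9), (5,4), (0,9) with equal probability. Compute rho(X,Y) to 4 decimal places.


Cov(X,Y) = -1.5200, Var(X) = 4.6400, Var(Y) = 4.1600
rho = Cov/(sqrt(VarX)*sqrt(VarY)) = -0.3460

-0.3460


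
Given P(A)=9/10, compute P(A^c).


P(A') = 1 - P(A) = 1 - 9/10 = 1/10

1/10


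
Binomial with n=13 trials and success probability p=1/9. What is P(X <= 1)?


P(X<=1) = P(X=0) + P(X=1)
= 549755813888/2541865828329 + 893353197568/2541865828329
= 481036337152/847288609443

481036337152/847288609443


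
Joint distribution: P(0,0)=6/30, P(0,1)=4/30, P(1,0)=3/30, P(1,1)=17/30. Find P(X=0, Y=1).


Read from table: P(X=0, Y=1) = 4/30 = 2/15

2/15


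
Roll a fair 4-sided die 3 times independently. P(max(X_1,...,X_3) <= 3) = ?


P(max <= 3) = P(all X_i <= 3) = (P(X_1 <= 3))^3
= (3/4)^3 = 27/64

27/64


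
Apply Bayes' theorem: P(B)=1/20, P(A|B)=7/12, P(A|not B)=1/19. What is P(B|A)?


P(A) = P(A|B)P(B) + P(A|B')P(B') = 7/12*1/20 + 1/19*19/20 = 19/240
P(B|A) = P(A|B)P(B)/P(A) = (7/240)/(19/240) = 7/19

7/19


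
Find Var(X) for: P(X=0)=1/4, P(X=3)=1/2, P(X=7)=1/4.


E[X] = 13/4, E[X^2] = 67/4
Var(X) = E[X^2] - (E[X])^2 = 67/4 - (13/4)^2 = 99/16

99/16


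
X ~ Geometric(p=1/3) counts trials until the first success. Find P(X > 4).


P(X > 4) = P(first 4 trials all fail) = (1-p)^4 = (2/3)^4 = 16/81

16/81


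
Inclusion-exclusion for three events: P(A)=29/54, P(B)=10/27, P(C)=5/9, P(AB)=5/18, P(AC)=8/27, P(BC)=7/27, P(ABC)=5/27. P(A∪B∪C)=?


P(A∪B∪C) = P(A)+P(B)+P(C) - P(AB)-P(AC)-P(BC) + P(ABC)
= 29/54+10/27+5/9 - 5/18-8/27-7/27 + 5/27
= 22/27

22/27


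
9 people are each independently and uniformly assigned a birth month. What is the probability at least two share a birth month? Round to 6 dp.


P(all different) = prod((12-i)/12 for i=0..8) = 0.015472
P(at least one match) = 1 - 0.015472 = 0.984528

0.984528


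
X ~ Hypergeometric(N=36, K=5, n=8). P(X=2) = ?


P(X=2) = C(5,2)*C(31,6) / C(36,8)
= 10*736281 / 30260340
= 7362810/30260340 = 91/374

91/374


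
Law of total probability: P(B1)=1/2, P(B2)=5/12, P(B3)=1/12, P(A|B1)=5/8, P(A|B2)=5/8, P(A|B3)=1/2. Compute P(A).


P(A) = P(A|B1)P(B1) + P(A|B2)P(B2) + P(A|B3)P(B3)
= 5/8*1/2 + 5/8*5/12 + 1/2*1/12
= 5/16 + 25/96 + 1/24 = 59/96

59/96


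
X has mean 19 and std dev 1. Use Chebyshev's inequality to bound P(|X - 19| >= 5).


k = 5/1 = 5
Chebyshev: P(|X-mu| >= k*sigma) <= 1/k^2 = 1/5^2 = 1/25

1/25


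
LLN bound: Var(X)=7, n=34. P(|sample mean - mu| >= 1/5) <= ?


Var(Xbar) = Var(X)/n = 7/34
Chebyshev: P(|Xbar-mu| >= 1/5) <= Var(Xbar)/(1/5)^2 = (7/34)/(1/25) = 175/34
Bound exceeds 1, so trivial bound: 1

1


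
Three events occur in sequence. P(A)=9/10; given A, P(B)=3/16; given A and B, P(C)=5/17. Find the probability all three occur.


P(A∩B∩C) = P(A) * P(B|A) * P(C|A∩B)
= 9/10 * 3/16 * 5/17
= 27/160 * 5/17 = 27/544

27/544


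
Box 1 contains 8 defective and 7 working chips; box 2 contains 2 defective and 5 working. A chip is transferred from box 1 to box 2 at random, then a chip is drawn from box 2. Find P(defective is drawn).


P(transfer defective) = 8/15; P(transfer working) = 7/15
If defective transferred: Urn II has 3 defective of 8, so P(defective|defective moved) = 3/8
If working transferred: Urn II has 2 defective of 8, so P(defective|working moved) = 1/4
By total probability: P(defective) = 8/15*3/8 + 7/15*1/4 = 19/60

19/60


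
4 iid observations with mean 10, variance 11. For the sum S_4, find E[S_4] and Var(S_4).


E[S_n] = n*mu = 4*10 = 40
Var(S_n) = n*sigma^2 = 4*11 = 44

E[S_4]=40, Var(S_4)=44


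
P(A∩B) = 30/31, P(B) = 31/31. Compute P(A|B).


P(A|B) = P(A∩B)/P(B) = (30/31)/(31/31) = 30/31

30/31


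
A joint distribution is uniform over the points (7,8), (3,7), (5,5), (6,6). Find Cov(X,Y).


E[X]=21/4, E[Y]=13/2, E[XY]=69/2
Cov(X,Y) = E[XY] - E[X]E[Y] = 69/2 - 21/4*13/2 = 3/8

3/8


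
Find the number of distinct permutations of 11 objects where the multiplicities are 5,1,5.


11! = 39916800
Denominator: 5!=120 * 1!=1 * 5!=120
Coefficient = 39916800 / 14400 = 2772

2772


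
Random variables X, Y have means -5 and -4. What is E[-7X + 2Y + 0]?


E[-7X + 2Y + 0] = -7*E[X] + 2*E[Y] + 0
= (-7)*(-5) + (2)*(-4) + (0)
= 35 - 8 + 0 = 27

27


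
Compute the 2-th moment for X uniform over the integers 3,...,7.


E[X^2] = (1/5) * sum(x^2 for x=3..7)
= 135/5 = 27

27


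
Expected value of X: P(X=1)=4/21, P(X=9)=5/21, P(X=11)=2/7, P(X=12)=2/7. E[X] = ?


E[X] = sum(x * P(x))
= 1*4/21 + 9*5/21 + 11*2/7 + 12*2/7
= 187/21

187/21


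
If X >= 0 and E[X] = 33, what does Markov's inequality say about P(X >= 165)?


Markov: P(X >= a) <= E[X]/a
P(X >= 165) <= 33/165 = 1/5

1/5


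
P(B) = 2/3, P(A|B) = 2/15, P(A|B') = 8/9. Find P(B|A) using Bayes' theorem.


P(A) = P(A|B)P(B) + P(A|B')P(B') = 2/15*2/3 + 8/9*1/3 = 52/135
P(B|A) = P(A|B)P(B)/P(A) = (4/45)/(52/135) = 3/13

3/13


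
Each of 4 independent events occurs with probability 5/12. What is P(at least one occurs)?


P(at least one) = 1 - P(none)
P(none) = (1 - 5/12)^4 = (7/12)^4 = 2401/20736
P(at least one) = 1 - 2401/20736 = 18335/20736

18335/20736


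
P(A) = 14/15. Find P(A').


P(A') = 1 - P(A) = 1 - 14/15 = 1/15

1/15


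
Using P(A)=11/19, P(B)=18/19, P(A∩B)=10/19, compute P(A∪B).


P(A∪B) = P(A) + P(B) - P(A∩B)
= 11/19 + 18/19 - 10/19 = 1

1


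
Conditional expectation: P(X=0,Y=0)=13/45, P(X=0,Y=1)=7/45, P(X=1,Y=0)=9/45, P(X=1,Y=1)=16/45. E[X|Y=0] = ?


P(Y=0) = 22/45
E[X|Y=0] = (0*13 + 1*9)/22 = 9/22

9/22


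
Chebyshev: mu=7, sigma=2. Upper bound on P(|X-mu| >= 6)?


k = 6/2 = 3
Chebyshev: P(|X-mu| >= k*sigma) <= 1/k^2 = 1/3^2 = 1/9

1/9


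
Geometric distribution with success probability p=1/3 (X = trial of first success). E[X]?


For geometric (trials until first success), E[X] = 1/p = 1/(1/3) = 3

3


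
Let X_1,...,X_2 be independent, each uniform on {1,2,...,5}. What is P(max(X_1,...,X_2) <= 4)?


P(max <= 4) = P(all X_i <= 4) = (P(X_1 <= 4))^2
= (4/5)^2 = 16/25

16/25


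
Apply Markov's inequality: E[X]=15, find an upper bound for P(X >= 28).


Markov: P(X >= a) <= E[X]/a
P(X >= 28) <= 15/28

15/28


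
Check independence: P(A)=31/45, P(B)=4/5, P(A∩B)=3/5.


P(A)*P(B) = 31/45*4/5 = 124/225
P(A∩B) = 3/5 != 124/225, so not independent

No, A and B are not independent


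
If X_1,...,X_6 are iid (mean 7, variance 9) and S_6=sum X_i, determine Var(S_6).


By independence, Var(S_n) = n*Var(X_1) = 6*9 = 54

54


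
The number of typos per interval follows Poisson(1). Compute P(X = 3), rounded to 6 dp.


P(X=3) = e^(-1) * 1^3 / 3!
≈ 0.3678794412 * 1 / 6
≈ 0.061313

0.061313


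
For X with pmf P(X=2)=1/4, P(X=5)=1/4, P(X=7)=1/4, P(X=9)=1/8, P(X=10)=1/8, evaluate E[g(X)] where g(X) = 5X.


E[5X] = sum(g(x)*P(x))
= 10*1/4 + 25*1/4 + 35*1/4 + 45*1/8 + 50*1/8
= 235/8

235/8


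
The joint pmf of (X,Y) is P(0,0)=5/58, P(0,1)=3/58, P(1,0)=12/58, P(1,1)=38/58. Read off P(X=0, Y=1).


Read from table: P(X=0, Y=1) = 3/58

3/58


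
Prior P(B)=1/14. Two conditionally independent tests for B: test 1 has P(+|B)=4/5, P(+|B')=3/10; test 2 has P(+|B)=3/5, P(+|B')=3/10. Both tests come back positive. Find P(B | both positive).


After test 1: P(+) = 4/5*1/14 + 3/10*13/14 = 47/140
P(B|+) = (2/35)/(47/140) = 8/47
After test 2 (use post1 as new prior): P(+) = 3/5*8/47 + 3/10*39/47 = 33/94
P(B|+,+) = (24/235)/(33/94) = 16/55

16/55


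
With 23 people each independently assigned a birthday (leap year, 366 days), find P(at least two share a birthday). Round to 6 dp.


P(all different) = prod((366-i)/366 for i=0..22) = 0.493677
P(at least one match) = 1 - 0.493677 = 0.506323

0.506323


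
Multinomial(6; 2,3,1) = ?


6! = 720
Denominator: 2!=2 * 3!=6 * 1!=1
Coefficient = 720 / 12 = 60

60


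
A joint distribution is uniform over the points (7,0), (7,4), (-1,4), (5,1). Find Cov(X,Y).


E[X]=9/2, E[Y]=9/4, E[XY]=29/4
Cov(X,Y) = E[XY] - E[X]E[Y] = 29/4 - 9/2*9/4 = -23/8

-23/8


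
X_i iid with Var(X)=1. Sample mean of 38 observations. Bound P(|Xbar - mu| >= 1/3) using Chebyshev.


Var(Xbar) = Var(X)/n = 1/38
Chebyshev: P(|Xbar-mu| >= 1/3) <= Var(Xbar)/(1/3)^2 = (1/38)/(1/9) = 9/38

9/38


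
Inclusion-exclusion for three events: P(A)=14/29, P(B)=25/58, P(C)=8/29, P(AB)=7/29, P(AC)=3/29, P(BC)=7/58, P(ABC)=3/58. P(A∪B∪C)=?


P(A∪B∪C) = P(A)+P(B)+P(C) - P(AB)-P(AC)-P(BC) + P(ABC)
= 14/29+25/58+8/29 - 7/29-3/29-7/58 + 3/58
= 45/58

45/58


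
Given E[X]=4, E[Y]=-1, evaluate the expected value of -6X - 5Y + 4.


E[-6X - 5Y + 4] = -6*E[X] - 5*E[Y] + 4
= (-6)*(4) + (-5)*(-1) + (4)
= -24 + 5 + 4 = -15

-15


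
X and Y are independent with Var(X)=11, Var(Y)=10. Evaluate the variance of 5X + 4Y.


Independence => Cov(X,Y)=0
Var(5X + 4Y) = 5^2*Var(X) + 4^2*Var(Y)
= 25*11 + 16*10 = 435

435


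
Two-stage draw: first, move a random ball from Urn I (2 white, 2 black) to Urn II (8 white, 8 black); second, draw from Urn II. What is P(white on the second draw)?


P(transfer white) = 2/4 = 1/2; P(transfer black) = 1/2
If white transferred: Urn II has 9 white of 17, so P(white|white moved) = 9/17
If black transferred: Urn II has 8 white of 17, so P(white|black moved) = 8/17
By total probability: P(white) = 1/2*9/17 + 1/2*8/17 = 1/2

1/2


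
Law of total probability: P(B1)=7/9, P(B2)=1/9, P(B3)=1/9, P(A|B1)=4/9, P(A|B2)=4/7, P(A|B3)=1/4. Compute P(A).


P(A) = P(A|B1)P(B1) + P(A|B2)P(B2) + P(A|B3)P(B3)
= 4/9*7/9 + 4/7*1/9 + 1/4*1/9
= 28/81 + 4/63 + 1/36 = 991/2268

991/2268


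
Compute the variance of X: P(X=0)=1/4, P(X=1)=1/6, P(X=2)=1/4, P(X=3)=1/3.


E[X] = 5/3, E[X^2] = 25/6
Var(X) = E[X^2] - (E[X])^2 = 25/6 - (5/3)^2 = 25/18

25/18


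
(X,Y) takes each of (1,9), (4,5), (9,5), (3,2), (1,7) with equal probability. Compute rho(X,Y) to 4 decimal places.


Cov(X,Y) = -2.7600, Var(X) = 8.6400, Var(Y) = 5.4400
rho = Cov/(sqrt(VarX)*sqrt(VarY)) = -0.4026

-0.4026


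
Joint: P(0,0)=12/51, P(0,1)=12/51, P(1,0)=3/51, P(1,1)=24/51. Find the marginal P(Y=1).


P(Y=1) = P(0,1)+P(1,1) = 12/51 + 24/51 = 36/51 = 12/17

12/17


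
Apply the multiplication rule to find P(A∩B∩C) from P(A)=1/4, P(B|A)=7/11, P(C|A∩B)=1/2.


P(A∩B∩C) = P(A) * P(B|A) * P(C|A∩B)
= 1/4 * 7/11 * 1/2
= 7/44 * 1/2 = 7/88

7/88


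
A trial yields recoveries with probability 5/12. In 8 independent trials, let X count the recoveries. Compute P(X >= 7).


P(X>=7) = P(X=7) + P(X=8)
= 546875/53747712 + 390625/429981696
= 4765625/429981696

4765625/429981696


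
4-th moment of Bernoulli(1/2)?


For Bernoulli: X in {0,1}
E[X^4] = 0^4*(1-1/2) + 1^4*1/2 = 1/2

1/2


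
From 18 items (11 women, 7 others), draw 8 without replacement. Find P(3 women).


P(X=3) = C(11,3)*C(7,5) / C(18,8)
= 165*21 / 43758
= 3465/43758 = 35/442

35/442


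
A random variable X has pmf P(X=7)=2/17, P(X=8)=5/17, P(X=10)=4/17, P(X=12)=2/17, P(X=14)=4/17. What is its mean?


E[X] = sum(x * P(x))
= 7*2/17 + 8*5/17 + 10*4/17 + 12*2/17 + 14*4/17
= 174/17

174/17


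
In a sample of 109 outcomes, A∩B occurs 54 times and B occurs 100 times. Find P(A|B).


P(A|B) = P(A∩B)/P(B) = (54/109)/(100/109) = 54/100 = 27/50

27/50


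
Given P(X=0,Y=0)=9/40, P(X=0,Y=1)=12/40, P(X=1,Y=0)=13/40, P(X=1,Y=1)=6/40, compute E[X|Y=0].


P(Y=0) = 22/40
E[X|Y=0] = (0*9 + 1*13)/22 = 13/22

13/22


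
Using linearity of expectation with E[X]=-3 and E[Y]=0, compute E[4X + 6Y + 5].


E[4X + 6Y + 5] = 4*E[X] + 6*E[Y] + 5
= (4)*(-3) + (6)*(0) + (5)
= -12 + 0 + 5 = -7

-7


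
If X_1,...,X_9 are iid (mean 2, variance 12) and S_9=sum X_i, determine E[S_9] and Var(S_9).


E[S_n] = n*mu = 9*2 = 18
Var(S_n) = n*sigma^2 = 9*12 = 108

E[S_9]=18, Var(S_9)=108


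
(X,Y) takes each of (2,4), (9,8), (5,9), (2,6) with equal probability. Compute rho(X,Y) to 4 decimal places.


Cov(X,Y) = 3.8750, Var(X) = 8.2500, Var(Y) = 3.6875
rho = Cov/(sqrt(VarX)*sqrt(VarY)) = 0.7026

0.7026


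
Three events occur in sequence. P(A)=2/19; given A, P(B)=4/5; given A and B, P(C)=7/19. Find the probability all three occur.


P(A∩B∩C) = P(A) * P(B|A) * P(C|A∩B)
= 2/19 * 4/5 * 7/19
= 8/95 * 7/19 = 56/1805

56/1805


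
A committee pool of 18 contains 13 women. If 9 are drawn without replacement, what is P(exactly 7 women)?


P(X=7) = C(13,7)*C(5,2) / C(18,9)
= 1716*10 / 48620
= 17160/48620 = 6/17

6/17


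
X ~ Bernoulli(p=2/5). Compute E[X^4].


For Bernoulli: X in {0,1}
E[X^4] = 0^4*(1-2/5) + 1^4*2/5 = 2/5

2/5


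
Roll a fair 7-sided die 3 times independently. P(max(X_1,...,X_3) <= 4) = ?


P(max <= 4) = P(all X_i <= 4) = (P(X_1 <= 4))^3
= (4/7)^3 = 64/343

64/343


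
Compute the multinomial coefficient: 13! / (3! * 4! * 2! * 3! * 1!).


13! = 6227020800
Denominator: 3!=6 * 4!=24 * 2!=2 * 3!=6 * 1!=1
Coefficient = 6227020800 / 1728 = 3603600

3603600


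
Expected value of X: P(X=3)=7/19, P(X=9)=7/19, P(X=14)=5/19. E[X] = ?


E[X] = sum(x * P(x))
= 3*7/19 + 9*7/19 + 14*5/19
= 154/19

154/19


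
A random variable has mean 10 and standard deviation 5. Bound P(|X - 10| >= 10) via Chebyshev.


k = 10/5 = 2
Chebyshev: P(|X-mu| >= k*sigma) <= 1/k^2 = 1/2^2 = 1/4

1/4


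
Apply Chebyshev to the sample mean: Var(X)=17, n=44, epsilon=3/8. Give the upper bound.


Var(Xbar) = Var(X)/n = 17/44
Chebyshev: P(|Xbar-mu| >= 3/8) <= Var(Xbar)/(3/8)^2 = (17/44)/(9/64) = 272/99
Bound exceeds 1, so trivial bound: 1

1


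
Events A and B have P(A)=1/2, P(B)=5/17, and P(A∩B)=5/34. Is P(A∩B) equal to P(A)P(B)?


P(A)*P(B) = 1/2*5/17 = 5/34
P(A∩B) = 5/34, which equals P(A)P(B), so independent

Yes, A and B are independent


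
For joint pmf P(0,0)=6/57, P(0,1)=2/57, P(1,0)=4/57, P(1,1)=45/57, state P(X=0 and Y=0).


Read from table: P(X=0, Y=0) = 6/57 = 2/19

2/19


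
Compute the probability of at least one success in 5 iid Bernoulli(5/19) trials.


P(at least one) = 1 - P(none)
P(none) = (1 - 5/19)^5 = (14/19)^5 = 537824/2476099
P(at least one) = 1 - 537824/2476099 = 1938275/2476099

1938275/2476099


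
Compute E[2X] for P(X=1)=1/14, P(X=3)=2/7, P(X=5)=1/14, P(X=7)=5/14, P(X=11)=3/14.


E[2X] = sum(g(x)*P(x))
= 2*1/14 + 6*2/7 + 10*1/14 + 14*5/14 + 22*3/14
= 86/7

86/7


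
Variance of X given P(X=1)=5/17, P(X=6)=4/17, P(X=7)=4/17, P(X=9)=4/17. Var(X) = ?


E[X] = 93/17, E[X^2] = 669/17
Var(X) = E[X^2] - (E[X])^2 = 669/17 - (93/17)^2 = 2724/289

2724/289


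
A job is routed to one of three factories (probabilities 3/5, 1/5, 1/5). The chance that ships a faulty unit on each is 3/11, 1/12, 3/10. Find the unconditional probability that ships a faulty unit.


P(A) = P(A|B1)P(B1) + P(A|B2)P(B2) + P(A|B3)P(B3)
= 3/11*3/5 + 1/12*1/5 + 3/10*1/5
= 9/55 + 1/60 + 3/50 = 793/3300

793/3300


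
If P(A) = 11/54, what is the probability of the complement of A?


P(A') = 1 - P(A) = 1 - 11/54 = 43/54

43/54


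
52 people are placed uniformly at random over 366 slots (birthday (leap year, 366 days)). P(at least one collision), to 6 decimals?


P(all different) = prod((366-i)/366 for i=0..51) = 0.022238
P(at least one match) = 1 - 0.022238 = 0.977762

0.977762


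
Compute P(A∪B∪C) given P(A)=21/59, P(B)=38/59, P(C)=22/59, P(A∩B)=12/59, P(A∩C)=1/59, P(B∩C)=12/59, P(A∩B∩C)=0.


P(A∪B∪C) = P(A)+P(B)+P(C) - P(AB)-P(AC)-P(BC) + P(ABC)
= 21/59+38/59+22/59 - 12/59-1/59-12/59 + 0
= 56/59

56/59


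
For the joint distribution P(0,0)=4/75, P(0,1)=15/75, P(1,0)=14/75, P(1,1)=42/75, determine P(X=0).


P(X=0) = P(0,0)+P(0,1) = 4/75 + 15/75 = 19/75

19/75


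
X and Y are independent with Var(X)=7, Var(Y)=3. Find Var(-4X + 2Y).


Independence => Cov(X,Y)=0
Var(-4X + 2Y) = (-4)^2*Var(X) + 2^2*Var(Y)
= 16*7 + 4*3 = 124

124


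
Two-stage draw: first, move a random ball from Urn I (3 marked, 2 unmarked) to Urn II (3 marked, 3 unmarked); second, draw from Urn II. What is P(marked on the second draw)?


P(transfer marked) = 3/5; P(transfer unmarked) = 2/5
If marked transferred: Urn II has 4 marked of 7, so P(marked|marked moved) = 4/7
If unmarked transferred: Urn II has 3 marked of 7, so P(marked|unmarked moved) = 3/7
By total probability: P(marked) = 3/5*4/7 + 2/5*3/7 = 18/35

18/35


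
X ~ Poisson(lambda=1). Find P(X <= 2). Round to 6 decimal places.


P(X<=2) = e^(-1)*1^0/0! + e^(-1)*1^1/1! + e^(-1)*1^2/2!
≈ 0.3678794412 + 0.3678794412 + 0.1839397206
= 0.9196986030
≈ 0.919699

0.919699


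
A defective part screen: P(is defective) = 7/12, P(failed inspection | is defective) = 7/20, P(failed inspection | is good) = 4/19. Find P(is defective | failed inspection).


P(A) = P(A|B)P(B) + P(A|B')P(B') = 7/20*7/12 + 4/19*5/12 = 1331/4560
P(B|A) = P(A|B)P(B)/P(A) = (49/240)/(1331/4560) = 931/1331

931/1331


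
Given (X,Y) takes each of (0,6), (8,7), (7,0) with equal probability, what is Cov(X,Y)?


E[X]=5, E[Y]=13/3, E[XY]=56/3
Cov(X,Y) = E[XY] - E[X]E[Y] = 56/3 - 5*13/3 = -3

-3


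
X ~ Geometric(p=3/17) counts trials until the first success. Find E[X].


For geometric (trials until first success), E[X] = 1/p = 1/(3/17) = 17/3

17/3


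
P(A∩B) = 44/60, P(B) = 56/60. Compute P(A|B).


P(A|B) = P(A∩B)/P(B) = (44/60)/(56/60) = 44/56 = 11/14

11/14


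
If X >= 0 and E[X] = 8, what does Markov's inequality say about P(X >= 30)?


Markov: P(X >= a) <= E[X]/a
P(X >= 30) <= 8/30 = 4/15

4/15


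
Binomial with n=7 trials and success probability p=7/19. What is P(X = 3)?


P(X=3) = C(7,3) * p^3 * (1-p)^4
= 35 * 343/6859 * 20736/130321
= 248935680/893871739

248935680/893871739
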